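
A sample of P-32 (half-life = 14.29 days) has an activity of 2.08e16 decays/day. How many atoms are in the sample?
N = A/λ = 4.288e17 atoms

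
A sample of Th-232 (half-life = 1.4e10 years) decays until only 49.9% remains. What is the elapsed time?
t = t½ × log₂(N₀/N) = 1.404e10 years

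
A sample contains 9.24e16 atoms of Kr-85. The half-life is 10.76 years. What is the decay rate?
A = λN = 5.952e15 decays/year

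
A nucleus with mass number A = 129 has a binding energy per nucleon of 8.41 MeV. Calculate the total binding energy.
B.E. = 8.41 × 129 = 1085 MeV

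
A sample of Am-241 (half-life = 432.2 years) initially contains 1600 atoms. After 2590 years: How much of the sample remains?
N = N₀(1/2)^(t/t½) = 25.13 atoms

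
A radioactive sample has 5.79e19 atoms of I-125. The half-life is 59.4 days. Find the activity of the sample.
A = λN = 6.756e17 decays/day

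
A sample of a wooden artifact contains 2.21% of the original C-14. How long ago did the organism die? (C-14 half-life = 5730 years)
Age = t½ × log₂(1/ratio) = 31510 years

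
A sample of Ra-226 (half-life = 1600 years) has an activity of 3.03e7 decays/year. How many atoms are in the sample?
N = A/λ = 6.994e10 atoms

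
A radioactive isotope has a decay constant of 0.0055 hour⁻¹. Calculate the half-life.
t½ = ln(2)/λ = 126 hours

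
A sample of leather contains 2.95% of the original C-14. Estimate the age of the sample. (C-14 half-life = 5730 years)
Age = t½ × log₂(1/ratio) = 29130 years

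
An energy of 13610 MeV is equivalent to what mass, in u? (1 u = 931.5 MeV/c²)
m = E/c² = 14.61 u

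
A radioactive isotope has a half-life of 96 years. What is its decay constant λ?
λ = ln(2)/t½ = 0.00722 year⁻¹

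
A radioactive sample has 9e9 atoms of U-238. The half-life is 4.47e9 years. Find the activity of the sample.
A = λN = 1.396 decays/year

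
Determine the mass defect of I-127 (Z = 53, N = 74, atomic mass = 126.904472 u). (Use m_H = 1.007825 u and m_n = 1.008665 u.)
Δm = Z·m_H + N·m_n − M = 1.151 u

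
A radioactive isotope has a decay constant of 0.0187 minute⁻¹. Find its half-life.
t½ = ln(2)/λ = 37.07 minutes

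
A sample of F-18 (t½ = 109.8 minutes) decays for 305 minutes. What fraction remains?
N/N₀ = (1/2)^(t/t½) = 0.1458 = 14.6%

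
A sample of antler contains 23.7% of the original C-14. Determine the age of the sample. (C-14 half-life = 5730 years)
Age = t½ × log₂(1/ratio) = 11900 years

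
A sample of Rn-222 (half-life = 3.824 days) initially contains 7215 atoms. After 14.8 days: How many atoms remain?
N = N₀(1/2)^(t/t½) = 493.4 atoms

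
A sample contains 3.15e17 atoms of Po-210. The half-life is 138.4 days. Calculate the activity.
A = λN = 1.578e15 decays/day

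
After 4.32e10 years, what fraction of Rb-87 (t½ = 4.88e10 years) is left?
N/N₀ = (1/2)^(t/t½) = 0.5414 = 54.1%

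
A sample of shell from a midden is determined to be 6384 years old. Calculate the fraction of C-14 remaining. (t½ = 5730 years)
N/N₀ = (1/2)^(t/t½) = 0.462 = 46.2%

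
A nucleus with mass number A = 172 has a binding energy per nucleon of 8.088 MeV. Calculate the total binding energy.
B.E. = 8.088 × 172 = 1391 MeV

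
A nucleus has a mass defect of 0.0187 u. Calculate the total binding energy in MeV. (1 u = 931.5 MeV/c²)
B.E. = Δm × 931.5 = 17.42 MeV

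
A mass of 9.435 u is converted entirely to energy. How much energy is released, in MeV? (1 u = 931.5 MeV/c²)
E = mc² = 8789 MeV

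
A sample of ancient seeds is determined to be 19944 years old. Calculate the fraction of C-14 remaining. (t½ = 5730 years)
N/N₀ = (1/2)^(t/t½) = 0.08958 = 8.96%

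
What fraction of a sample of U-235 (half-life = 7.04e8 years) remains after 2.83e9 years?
N/N₀ = (1/2)^(t/t½) = 0.06164 = 6.16%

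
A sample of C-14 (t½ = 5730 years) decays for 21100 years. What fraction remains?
N/N₀ = (1/2)^(t/t½) = 0.07789 = 7.79%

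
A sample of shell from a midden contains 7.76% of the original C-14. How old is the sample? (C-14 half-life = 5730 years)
Age = t½ × log₂(1/ratio) = 21130 years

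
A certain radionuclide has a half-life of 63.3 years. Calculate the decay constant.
λ = ln(2)/t½ = 0.01095 year⁻¹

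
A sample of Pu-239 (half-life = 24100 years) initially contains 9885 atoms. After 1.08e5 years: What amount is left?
N = N₀(1/2)^(t/t½) = 442.6 atoms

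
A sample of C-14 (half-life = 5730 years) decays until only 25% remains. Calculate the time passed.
t = t½ × log₂(N₀/N) = 11460 years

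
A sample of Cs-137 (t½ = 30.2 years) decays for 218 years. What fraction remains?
N/N₀ = (1/2)^(t/t½) = 0.006714 = 0.671%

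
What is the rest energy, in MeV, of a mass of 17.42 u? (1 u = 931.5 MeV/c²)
E = mc² = 16230 MeV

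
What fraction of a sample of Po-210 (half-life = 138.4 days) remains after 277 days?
N/N₀ = (1/2)^(t/t½) = 0.2497 = 25%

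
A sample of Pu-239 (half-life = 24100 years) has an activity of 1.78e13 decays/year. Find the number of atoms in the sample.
N = A/λ = 6.189e17 atoms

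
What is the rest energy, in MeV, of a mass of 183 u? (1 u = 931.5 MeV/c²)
E = mc² = 1.705e5 MeV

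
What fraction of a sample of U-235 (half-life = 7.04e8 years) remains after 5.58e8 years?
N/N₀ = (1/2)^(t/t½) = 0.5773 = 57.7%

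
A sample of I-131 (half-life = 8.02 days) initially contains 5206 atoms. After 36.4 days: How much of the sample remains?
N = N₀(1/2)^(t/t½) = 224 atoms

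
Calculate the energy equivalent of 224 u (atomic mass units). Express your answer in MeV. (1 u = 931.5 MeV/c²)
E = mc² = 2.087e5 MeV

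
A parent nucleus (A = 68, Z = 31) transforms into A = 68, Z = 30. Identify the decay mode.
ΔA = 0, ΔZ = -1 ⇒ beta-plus decay (β⁺) or electron capture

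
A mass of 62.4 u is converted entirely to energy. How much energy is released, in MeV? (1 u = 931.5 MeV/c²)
E = mc² = 58130 MeV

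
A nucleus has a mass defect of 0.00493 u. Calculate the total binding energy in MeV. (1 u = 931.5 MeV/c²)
B.E. = Δm × 931.5 = 4.592 MeV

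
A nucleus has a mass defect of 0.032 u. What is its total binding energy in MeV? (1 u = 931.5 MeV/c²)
B.E. = Δm × 931.5 = 29.81 MeV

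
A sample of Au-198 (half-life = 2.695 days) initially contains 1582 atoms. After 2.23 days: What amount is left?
N = N₀(1/2)^(t/t½) = 891.5 atoms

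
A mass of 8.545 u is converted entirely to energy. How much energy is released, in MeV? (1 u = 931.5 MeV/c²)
E = mc² = 7960 MeV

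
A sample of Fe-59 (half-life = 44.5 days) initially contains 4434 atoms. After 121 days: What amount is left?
N = N₀(1/2)^(t/t½) = 673.4 atoms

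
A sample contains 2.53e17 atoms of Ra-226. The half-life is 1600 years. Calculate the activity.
A = λN = 1.096e14 decays/year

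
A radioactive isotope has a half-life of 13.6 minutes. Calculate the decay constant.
λ = ln(2)/t½ = 0.05097 minute⁻¹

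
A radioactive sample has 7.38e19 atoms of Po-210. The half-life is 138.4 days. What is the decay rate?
A = λN = 3.696e17 decays/day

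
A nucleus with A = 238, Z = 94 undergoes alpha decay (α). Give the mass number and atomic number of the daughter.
Daughter: A = 234, Z = 92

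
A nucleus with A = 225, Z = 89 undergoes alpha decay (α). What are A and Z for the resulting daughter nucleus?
Daughter: A = 221, Z = 87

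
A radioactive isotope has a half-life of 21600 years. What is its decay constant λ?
λ = ln(2)/t½ = 3.209e-5 year⁻¹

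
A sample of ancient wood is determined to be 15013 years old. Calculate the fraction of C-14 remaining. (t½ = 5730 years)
N/N₀ = (1/2)^(t/t½) = 0.1627 = 16.3%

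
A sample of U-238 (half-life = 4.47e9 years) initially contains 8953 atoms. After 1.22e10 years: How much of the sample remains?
N = N₀(1/2)^(t/t½) = 1350 atoms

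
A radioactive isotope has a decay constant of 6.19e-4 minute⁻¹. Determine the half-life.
t½ = ln(2)/λ = 1120 minutes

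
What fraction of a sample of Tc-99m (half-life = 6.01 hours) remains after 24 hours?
N/N₀ = (1/2)^(t/t½) = 0.06279 = 6.28%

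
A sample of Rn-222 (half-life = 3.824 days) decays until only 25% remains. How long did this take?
t = t½ × log₂(N₀/N) = 7.648 days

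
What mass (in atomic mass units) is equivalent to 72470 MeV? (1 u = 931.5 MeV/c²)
m = E/c² = 77.8 u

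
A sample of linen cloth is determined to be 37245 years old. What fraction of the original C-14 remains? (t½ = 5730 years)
N/N₀ = (1/2)^(t/t½) = 0.01105 = 1.1%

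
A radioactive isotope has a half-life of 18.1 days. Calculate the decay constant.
λ = ln(2)/t½ = 0.0383 day⁻¹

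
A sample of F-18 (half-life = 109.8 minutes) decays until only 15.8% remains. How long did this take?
t = t½ × log₂(N₀/N) = 292.3 minutes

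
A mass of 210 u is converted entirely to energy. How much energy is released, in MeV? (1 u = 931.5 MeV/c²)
E = mc² = 1.956e5 MeV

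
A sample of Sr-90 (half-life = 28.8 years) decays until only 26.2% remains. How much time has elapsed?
t = t½ × log₂(N₀/N) = 55.65 years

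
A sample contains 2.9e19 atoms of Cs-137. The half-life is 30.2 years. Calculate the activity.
A = λN = 6.656e17 decays/year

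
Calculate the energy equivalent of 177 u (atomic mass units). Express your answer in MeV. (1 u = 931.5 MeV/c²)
E = mc² = 1.649e5 MeV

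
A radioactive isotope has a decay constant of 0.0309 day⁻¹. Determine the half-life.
t½ = ln(2)/λ = 22.43 days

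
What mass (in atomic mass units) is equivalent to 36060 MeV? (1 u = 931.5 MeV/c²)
m = E/c² = 38.71 u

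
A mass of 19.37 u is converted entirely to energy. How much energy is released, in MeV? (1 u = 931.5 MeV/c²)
E = mc² = 18040 MeV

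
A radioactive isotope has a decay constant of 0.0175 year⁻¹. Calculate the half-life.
t½ = ln(2)/λ = 39.61 years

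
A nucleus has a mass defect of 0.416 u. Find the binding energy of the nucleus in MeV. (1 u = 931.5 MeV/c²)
B.E. = Δm × 931.5 = 387.5 MeV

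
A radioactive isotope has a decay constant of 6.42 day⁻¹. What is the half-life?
t½ = ln(2)/λ = 0.108 days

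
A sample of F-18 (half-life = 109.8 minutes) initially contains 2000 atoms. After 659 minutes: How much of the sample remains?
N = N₀(1/2)^(t/t½) = 31.21 atoms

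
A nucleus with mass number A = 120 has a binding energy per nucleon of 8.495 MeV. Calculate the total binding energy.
B.E. = 8.495 × 120 = 1019 MeV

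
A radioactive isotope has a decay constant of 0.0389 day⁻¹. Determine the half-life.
t½ = ln(2)/λ = 17.82 days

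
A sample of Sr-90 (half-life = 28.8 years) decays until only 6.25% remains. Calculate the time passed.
t = t½ × log₂(N₀/N) = 115.2 years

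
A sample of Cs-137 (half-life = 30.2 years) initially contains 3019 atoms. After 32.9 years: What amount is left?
N = N₀(1/2)^(t/t½) = 1419 atoms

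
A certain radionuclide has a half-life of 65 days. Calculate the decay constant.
λ = ln(2)/t½ = 0.01066 day⁻¹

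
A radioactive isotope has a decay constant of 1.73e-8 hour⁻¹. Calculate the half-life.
t½ = ln(2)/λ = 4.007e7 hours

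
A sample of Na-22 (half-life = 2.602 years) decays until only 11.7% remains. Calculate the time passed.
t = t½ × log₂(N₀/N) = 8.054 years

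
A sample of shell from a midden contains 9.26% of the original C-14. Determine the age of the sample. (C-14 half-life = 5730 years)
Age = t½ × log₂(1/ratio) = 19670 years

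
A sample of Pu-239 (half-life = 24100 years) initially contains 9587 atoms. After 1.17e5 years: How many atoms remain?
N = N₀(1/2)^(t/t½) = 331.3 atoms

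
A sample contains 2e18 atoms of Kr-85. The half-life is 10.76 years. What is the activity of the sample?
A = λN = 1.288e17 decays/year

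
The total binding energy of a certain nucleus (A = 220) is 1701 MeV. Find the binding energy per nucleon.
B.E./A = 1701/220 = 7.732 MeV/nucleon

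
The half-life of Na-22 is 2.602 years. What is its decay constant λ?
λ = ln(2)/t½ = 0.2664 year⁻¹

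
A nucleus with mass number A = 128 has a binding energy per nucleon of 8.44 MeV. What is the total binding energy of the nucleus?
B.E. = 8.44 × 128 = 1080 MeV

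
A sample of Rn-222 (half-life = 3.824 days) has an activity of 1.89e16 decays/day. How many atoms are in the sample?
N = A/λ = 1.043e17 atoms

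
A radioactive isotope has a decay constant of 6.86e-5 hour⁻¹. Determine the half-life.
t½ = ln(2)/λ = 10100 hours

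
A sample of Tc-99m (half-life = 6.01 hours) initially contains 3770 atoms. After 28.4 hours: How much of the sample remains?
N = N₀(1/2)^(t/t½) = 142.5 atoms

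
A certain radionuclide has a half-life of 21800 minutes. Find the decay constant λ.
λ = ln(2)/t½ = 3.18e-5 minute⁻¹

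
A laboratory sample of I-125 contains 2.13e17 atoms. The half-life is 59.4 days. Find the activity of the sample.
A = λN = 2.486e15 decays/day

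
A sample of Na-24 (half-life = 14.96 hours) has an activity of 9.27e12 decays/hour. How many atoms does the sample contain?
N = A/λ = 2.001e14 atoms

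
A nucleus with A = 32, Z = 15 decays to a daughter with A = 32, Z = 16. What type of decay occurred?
ΔA = 0, ΔZ = +1 ⇒ beta-minus decay (β⁻)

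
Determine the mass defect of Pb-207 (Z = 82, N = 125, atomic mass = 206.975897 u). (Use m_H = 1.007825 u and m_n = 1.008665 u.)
Δm = Z·m_H + N·m_n − M = 1.749 u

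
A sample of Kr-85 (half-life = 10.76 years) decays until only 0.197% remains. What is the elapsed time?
t = t½ × log₂(N₀/N) = 96.71 years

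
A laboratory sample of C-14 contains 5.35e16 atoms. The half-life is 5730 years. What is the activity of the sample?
A = λN = 6.472e12 decays/year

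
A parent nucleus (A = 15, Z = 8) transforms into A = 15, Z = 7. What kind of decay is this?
ΔA = 0, ΔZ = -1 ⇒ beta-plus decay (β⁺) or electron capture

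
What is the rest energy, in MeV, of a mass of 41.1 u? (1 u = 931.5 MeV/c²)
E = mc² = 38280 MeV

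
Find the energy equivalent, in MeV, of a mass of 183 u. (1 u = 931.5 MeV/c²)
E = mc² = 1.705e5 MeV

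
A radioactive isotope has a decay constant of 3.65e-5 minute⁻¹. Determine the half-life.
t½ = ln(2)/λ = 18990 minutes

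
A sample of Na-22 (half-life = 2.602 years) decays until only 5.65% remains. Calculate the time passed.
t = t½ × log₂(N₀/N) = 10.79 years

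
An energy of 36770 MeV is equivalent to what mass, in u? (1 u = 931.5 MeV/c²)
m = E/c² = 39.47 u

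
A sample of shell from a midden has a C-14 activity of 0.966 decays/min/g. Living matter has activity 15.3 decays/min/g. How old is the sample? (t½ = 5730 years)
Age = t½ × log₂(A₀/A) = 22840 years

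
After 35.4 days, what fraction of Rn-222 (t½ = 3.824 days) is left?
N/N₀ = (1/2)^(t/t½) = 0.001634 = 0.163%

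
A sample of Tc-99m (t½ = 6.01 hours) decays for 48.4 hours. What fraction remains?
N/N₀ = (1/2)^(t/t½) = 0.003765 = 0.376%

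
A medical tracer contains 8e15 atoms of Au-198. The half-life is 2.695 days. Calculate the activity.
A = λN = 2.058e15 decays/day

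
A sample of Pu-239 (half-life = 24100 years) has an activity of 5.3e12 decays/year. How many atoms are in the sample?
N = A/λ = 1.843e17 atoms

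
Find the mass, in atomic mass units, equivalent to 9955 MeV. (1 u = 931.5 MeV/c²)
m = E/c² = 10.69 u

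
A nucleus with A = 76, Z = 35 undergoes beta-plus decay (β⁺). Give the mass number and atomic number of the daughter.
Daughter: A = 76, Z = 34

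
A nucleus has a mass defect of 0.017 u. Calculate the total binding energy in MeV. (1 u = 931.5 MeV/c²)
B.E. = Δm × 931.5 = 15.84 MeV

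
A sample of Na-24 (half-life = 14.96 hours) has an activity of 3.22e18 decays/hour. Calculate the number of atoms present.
N = A/λ = 6.95e19 atoms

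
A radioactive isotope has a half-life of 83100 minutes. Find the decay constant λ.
λ = ln(2)/t½ = 8.341e-6 minute⁻¹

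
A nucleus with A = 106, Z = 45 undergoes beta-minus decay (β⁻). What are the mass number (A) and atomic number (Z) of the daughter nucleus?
Daughter: A = 106, Z = 46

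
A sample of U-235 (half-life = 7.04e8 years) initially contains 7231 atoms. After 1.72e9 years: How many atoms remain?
N = N₀(1/2)^(t/t½) = 1330 atoms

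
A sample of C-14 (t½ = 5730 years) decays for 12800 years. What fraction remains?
N/N₀ = (1/2)^(t/t½) = 0.2126 = 21.3%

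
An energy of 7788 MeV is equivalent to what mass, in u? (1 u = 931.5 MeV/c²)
m = E/c² = 8.361 u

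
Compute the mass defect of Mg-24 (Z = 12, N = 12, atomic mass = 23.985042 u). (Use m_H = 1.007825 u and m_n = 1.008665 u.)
Δm = Z·m_H + N·m_n − M = 0.2128 u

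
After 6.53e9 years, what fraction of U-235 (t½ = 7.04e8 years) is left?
N/N₀ = (1/2)^(t/t½) = 0.001614 = 0.161%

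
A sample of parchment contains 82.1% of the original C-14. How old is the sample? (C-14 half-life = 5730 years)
Age = t½ × log₂(1/ratio) = 1630 years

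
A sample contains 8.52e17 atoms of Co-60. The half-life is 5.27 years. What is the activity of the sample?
A = λN = 1.121e17 decays/year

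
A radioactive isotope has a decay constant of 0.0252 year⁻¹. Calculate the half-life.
t½ = ln(2)/λ = 27.51 years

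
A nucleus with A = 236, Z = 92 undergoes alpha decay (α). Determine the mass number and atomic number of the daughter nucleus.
Daughter: A = 232, Z = 90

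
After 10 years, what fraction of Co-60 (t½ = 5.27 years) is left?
N/N₀ = (1/2)^(t/t½) = 0.2684 = 26.8%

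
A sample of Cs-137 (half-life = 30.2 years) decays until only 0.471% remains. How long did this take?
t = t½ × log₂(N₀/N) = 233.4 years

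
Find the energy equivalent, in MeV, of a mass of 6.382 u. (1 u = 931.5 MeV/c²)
E = mc² = 5945 MeV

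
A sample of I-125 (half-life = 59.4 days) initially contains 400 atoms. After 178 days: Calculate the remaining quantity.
N = N₀(1/2)^(t/t½) = 50.12 atoms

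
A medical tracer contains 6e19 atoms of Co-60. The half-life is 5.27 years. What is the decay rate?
A = λN = 7.892e18 decays/year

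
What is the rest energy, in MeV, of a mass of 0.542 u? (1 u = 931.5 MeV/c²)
E = mc² = 504.9 MeV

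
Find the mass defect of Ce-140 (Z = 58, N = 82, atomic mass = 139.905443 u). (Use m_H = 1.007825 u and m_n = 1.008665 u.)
Δm = Z·m_H + N·m_n − M = 1.259 u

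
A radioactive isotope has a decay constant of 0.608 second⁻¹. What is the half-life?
t½ = ln(2)/λ = 1.14 seconds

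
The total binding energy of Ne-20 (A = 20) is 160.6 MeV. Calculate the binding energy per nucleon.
B.E./A = 160.6/20 = 8.03 MeV/nucleon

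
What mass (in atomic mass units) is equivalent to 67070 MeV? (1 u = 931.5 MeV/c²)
m = E/c² = 72 u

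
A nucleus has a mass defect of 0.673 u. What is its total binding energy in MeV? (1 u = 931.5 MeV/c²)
B.E. = Δm × 931.5 = 626.9 MeV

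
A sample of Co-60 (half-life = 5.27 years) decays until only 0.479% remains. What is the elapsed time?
t = t½ × log₂(N₀/N) = 40.61 years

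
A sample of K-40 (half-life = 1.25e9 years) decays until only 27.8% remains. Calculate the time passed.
t = t½ × log₂(N₀/N) = 2.309e9 years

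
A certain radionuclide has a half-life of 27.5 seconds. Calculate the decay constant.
λ = ln(2)/t½ = 0.02521 second⁻¹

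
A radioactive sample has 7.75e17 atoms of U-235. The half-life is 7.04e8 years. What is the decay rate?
A = λN = 7.631e8 decays/year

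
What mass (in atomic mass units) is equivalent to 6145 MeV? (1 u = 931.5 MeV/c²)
m = E/c² = 6.597 u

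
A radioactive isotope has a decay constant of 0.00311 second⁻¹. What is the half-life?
t½ = ln(2)/λ = 222.9 seconds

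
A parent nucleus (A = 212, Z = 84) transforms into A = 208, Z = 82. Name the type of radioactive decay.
ΔA = -4, ΔZ = -2 ⇒ alpha decay (α)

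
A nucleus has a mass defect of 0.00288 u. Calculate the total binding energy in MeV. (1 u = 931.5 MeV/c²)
B.E. = Δm × 931.5 = 2.683 MeV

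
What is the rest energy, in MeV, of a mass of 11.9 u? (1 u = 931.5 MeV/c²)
E = mc² = 11080 MeV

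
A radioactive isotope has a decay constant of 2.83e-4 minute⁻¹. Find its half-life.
t½ = ln(2)/λ = 2449 minutes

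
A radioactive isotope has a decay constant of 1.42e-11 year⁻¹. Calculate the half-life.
t½ = ln(2)/λ = 4.881e10 years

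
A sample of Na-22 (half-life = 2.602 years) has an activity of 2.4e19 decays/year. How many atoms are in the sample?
N = A/λ = 9.009e19 atoms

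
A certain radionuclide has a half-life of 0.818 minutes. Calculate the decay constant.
λ = ln(2)/t½ = 0.8474 minute⁻¹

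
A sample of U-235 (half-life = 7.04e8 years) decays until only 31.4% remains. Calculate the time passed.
t = t½ × log₂(N₀/N) = 1.176e9 years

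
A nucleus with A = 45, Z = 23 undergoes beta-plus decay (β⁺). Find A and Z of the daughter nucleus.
Daughter: A = 45, Z = 22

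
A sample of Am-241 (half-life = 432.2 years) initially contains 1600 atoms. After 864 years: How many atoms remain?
N = N₀(1/2)^(t/t½) = 400.3 atoms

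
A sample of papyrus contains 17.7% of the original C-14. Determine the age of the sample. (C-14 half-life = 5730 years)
Age = t½ × log₂(1/ratio) = 14310 years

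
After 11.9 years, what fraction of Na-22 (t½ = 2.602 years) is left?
N/N₀ = (1/2)^(t/t½) = 0.042 = 4.2%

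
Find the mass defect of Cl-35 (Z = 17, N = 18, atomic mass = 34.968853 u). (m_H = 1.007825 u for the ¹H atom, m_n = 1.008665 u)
Δm = Z·m_H + N·m_n − M = 0.3201 u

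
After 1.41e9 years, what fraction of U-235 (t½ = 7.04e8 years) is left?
N/N₀ = (1/2)^(t/t½) = 0.2495 = 25%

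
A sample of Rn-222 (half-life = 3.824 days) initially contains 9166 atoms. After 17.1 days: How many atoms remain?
N = N₀(1/2)^(t/t½) = 413.1 atoms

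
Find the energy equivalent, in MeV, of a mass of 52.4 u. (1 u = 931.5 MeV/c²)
E = mc² = 48810 MeV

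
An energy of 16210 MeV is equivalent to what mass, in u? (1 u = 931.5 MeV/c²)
m = E/c² = 17.4 u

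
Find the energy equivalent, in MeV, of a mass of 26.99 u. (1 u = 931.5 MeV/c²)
E = mc² = 25140 MeV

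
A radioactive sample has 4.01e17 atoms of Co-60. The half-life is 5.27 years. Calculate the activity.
A = λN = 5.274e16 decays/year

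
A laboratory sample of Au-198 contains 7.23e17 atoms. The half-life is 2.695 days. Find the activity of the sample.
A = λN = 1.86e17 decays/day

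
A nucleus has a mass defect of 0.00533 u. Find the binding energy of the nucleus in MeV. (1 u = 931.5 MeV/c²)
B.E. = Δm × 931.5 = 4.965 MeV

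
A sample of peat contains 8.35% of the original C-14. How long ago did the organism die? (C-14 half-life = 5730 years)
Age = t½ × log₂(1/ratio) = 20530 years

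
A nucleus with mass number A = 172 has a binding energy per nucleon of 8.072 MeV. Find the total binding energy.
B.E. = 8.072 × 172 = 1388 MeV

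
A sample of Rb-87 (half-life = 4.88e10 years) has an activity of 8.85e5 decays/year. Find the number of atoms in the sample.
N = A/λ = 6.231e16 atoms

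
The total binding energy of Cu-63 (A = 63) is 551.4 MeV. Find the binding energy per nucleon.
B.E./A = 551.4/63 = 8.752 MeV/nucleon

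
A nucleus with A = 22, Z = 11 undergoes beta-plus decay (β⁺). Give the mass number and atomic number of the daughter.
Daughter: A = 22, Z = 10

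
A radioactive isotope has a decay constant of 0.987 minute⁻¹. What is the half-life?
t½ = ln(2)/λ = 0.7023 minutes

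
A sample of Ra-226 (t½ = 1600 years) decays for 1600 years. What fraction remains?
N/N₀ = (1/2)^(t/t½) = 0.5 = 50%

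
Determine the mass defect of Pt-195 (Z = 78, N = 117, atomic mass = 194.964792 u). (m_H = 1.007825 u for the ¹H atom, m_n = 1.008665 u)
Δm = Z·m_H + N·m_n − M = 1.659 u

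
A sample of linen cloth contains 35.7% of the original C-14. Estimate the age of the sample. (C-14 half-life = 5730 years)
Age = t½ × log₂(1/ratio) = 8515 years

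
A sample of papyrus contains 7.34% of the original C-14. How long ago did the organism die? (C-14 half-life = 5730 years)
Age = t½ × log₂(1/ratio) = 21590 years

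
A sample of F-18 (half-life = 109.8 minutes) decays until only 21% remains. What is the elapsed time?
t = t½ × log₂(N₀/N) = 247.2 minutes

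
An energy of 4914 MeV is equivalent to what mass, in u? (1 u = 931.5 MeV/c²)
m = E/c² = 5.275 u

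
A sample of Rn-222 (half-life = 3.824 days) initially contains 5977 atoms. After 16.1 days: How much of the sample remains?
N = N₀(1/2)^(t/t½) = 322.9 atoms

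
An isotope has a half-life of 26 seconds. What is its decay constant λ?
λ = ln(2)/t½ = 0.02666 second⁻¹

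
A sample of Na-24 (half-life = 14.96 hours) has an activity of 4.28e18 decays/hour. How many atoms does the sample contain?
N = A/λ = 9.237e19 atoms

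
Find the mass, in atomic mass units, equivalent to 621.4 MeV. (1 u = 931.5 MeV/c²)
m = E/c² = 0.6671 u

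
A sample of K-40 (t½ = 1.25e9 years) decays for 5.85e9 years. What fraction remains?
N/N₀ = (1/2)^(t/t½) = 0.03901 = 3.9%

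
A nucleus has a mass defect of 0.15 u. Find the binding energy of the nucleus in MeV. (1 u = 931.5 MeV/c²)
B.E. = Δm × 931.5 = 139.7 MeV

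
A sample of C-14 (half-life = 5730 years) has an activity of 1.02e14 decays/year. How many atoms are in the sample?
N = A/λ = 8.432e17 atoms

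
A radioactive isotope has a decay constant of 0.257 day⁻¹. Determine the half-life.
t½ = ln(2)/λ = 2.697 days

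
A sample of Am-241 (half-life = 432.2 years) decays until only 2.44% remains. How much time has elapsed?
t = t½ × log₂(N₀/N) = 2315 years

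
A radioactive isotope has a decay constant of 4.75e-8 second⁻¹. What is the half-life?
t½ = ln(2)/λ = 1.459e7 seconds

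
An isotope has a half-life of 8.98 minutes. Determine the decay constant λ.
λ = ln(2)/t½ = 0.07719 minute⁻¹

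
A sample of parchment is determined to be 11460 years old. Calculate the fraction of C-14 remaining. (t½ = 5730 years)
N/N₀ = (1/2)^(t/t½) = 0.25 = 25%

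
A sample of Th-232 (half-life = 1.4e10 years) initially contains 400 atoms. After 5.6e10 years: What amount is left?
N = N₀(1/2)^(t/t½) = 25 atoms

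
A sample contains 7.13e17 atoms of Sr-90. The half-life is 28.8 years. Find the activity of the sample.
A = λN = 1.716e16 decays/year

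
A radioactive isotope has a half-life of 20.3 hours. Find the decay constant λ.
λ = ln(2)/t½ = 0.03415 hour⁻¹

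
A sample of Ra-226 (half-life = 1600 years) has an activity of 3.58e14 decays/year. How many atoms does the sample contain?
N = A/λ = 8.264e17 atoms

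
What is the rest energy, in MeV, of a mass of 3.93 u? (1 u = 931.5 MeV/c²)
E = mc² = 3661 MeV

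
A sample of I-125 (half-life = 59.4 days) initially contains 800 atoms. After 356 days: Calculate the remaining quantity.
N = N₀(1/2)^(t/t½) = 12.56 atoms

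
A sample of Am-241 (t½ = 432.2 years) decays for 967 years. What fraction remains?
N/N₀ = (1/2)^(t/t½) = 0.2121 = 21.2%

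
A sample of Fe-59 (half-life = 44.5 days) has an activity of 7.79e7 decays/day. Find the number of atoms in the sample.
N = A/λ = 5.001e9 atoms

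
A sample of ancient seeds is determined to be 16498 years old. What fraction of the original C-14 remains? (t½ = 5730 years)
N/N₀ = (1/2)^(t/t½) = 0.1359 = 13.6%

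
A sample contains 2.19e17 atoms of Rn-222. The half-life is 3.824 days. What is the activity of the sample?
A = λN = 3.97e16 decays/day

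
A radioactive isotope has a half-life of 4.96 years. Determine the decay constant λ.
λ = ln(2)/t½ = 0.1397 year⁻¹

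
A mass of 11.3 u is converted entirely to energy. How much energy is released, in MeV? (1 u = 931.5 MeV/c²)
E = mc² = 10530 MeV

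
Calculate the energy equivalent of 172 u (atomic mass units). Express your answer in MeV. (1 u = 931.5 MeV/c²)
E = mc² = 1.602e5 MeV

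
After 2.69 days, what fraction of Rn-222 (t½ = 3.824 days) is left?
N/N₀ = (1/2)^(t/t½) = 0.6141 = 61.4%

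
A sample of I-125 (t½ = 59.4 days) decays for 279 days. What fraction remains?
N/N₀ = (1/2)^(t/t½) = 0.03855 = 3.86%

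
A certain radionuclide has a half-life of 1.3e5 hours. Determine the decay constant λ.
λ = ln(2)/t½ = 5.332e-6 hour⁻¹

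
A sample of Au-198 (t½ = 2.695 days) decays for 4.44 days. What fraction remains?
N/N₀ = (1/2)^(t/t½) = 0.3192 = 31.9%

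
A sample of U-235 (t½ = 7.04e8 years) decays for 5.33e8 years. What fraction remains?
N/N₀ = (1/2)^(t/t½) = 0.5917 = 59.2%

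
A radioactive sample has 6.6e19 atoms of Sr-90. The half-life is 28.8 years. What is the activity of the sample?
A = λN = 1.588e18 decays/year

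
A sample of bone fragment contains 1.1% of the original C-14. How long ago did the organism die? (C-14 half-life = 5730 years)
Age = t½ × log₂(1/ratio) = 37280 years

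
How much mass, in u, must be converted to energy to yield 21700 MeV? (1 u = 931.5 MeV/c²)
m = E/c² = 23.3 u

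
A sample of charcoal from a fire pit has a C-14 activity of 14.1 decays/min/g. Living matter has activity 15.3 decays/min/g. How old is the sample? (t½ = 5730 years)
Age = t½ × log₂(A₀/A) = 675.2 years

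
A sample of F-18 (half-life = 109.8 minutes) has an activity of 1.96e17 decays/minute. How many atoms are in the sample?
N = A/λ = 3.105e19 atoms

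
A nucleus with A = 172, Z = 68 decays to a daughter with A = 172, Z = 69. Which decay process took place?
ΔA = 0, ΔZ = +1 ⇒ beta-minus decay (β⁻)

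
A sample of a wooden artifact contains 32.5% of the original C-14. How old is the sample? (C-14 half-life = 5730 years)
Age = t½ × log₂(1/ratio) = 9291 years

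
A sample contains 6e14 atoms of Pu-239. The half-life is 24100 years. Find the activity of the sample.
A = λN = 1.726e10 decays/year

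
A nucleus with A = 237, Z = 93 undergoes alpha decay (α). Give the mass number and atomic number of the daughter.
Daughter: A = 233, Z = 91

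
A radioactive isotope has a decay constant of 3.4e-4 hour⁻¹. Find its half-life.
t½ = ln(2)/λ = 2039 hours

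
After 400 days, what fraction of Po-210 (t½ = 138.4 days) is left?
N/N₀ = (1/2)^(t/t½) = 0.1349 = 13.5%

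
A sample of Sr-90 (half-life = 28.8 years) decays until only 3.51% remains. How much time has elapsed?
t = t½ × log₂(N₀/N) = 139.2 years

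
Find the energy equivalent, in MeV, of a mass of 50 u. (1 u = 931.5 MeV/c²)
E = mc² = 46580 MeV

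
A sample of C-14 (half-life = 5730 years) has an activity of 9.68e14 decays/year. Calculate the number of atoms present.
N = A/λ = 8.002e18 atoms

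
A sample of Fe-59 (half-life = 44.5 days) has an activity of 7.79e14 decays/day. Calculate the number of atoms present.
N = A/λ = 5.001e16 atoms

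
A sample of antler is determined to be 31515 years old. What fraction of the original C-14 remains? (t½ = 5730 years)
N/N₀ = (1/2)^(t/t½) = 0.0221 = 2.21%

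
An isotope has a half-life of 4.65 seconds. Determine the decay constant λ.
λ = ln(2)/t½ = 0.1491 second⁻¹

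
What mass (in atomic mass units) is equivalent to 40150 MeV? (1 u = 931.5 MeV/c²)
m = E/c² = 43.1 u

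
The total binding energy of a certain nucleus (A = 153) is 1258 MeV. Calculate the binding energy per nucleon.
B.E./A = 1258/153 = 8.222 MeV/nucleon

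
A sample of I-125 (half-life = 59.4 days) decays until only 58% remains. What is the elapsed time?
t = t½ × log₂(N₀/N) = 46.68 days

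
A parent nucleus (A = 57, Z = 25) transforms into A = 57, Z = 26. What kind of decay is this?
ΔA = 0, ΔZ = +1 ⇒ beta-minus decay (β⁻)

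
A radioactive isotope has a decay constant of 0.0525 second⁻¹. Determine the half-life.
t½ = ln(2)/λ = 13.2 seconds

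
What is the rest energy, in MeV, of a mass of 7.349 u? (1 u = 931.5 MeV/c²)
E = mc² = 6846 MeV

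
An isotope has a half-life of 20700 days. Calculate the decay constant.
λ = ln(2)/t½ = 3.349e-5 day⁻¹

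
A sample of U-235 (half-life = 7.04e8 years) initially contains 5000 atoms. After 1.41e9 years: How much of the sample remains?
N = N₀(1/2)^(t/t½) = 1248 atoms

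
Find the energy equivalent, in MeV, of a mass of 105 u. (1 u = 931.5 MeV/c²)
E = mc² = 97810 MeV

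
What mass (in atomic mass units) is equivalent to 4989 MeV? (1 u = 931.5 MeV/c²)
m = E/c² = 5.356 u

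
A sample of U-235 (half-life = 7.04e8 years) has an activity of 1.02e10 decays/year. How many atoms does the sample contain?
N = A/λ = 1.036e19 atoms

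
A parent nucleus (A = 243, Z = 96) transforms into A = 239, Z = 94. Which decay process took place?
ΔA = -4, ΔZ = -2 ⇒ alpha decay (α)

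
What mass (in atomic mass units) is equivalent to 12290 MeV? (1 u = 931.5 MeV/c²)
m = E/c² = 13.19 u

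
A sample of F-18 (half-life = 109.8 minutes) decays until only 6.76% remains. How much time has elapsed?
t = t½ × log₂(N₀/N) = 426.8 minutes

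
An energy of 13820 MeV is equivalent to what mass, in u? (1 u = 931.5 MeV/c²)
m = E/c² = 14.84 u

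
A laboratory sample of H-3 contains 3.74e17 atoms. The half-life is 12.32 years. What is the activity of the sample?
A = λN = 2.104e16 decays/year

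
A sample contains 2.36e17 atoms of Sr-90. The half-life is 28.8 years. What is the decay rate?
A = λN = 5.68e15 decays/year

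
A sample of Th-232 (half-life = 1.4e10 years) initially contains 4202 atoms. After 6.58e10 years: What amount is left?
N = N₀(1/2)^(t/t½) = 161.7 atoms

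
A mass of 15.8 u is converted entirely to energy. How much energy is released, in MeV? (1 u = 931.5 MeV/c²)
E = mc² = 14720 MeV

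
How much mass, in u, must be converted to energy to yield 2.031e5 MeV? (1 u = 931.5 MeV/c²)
m = E/c² = 218 u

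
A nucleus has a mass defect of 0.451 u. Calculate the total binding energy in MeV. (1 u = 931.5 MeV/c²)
B.E. = Δm × 931.5 = 420.1 MeV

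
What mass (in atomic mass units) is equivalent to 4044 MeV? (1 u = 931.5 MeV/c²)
m = E/c² = 4.341 u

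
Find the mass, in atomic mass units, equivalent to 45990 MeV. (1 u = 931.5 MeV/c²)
m = E/c² = 49.37 u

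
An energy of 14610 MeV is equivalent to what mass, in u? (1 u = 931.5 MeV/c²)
m = E/c² = 15.68 u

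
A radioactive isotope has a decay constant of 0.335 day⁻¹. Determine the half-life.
t½ = ln(2)/λ = 2.069 days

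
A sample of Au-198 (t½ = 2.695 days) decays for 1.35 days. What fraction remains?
N/N₀ = (1/2)^(t/t½) = 0.7067 = 70.7%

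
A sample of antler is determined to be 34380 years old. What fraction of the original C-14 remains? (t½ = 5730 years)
N/N₀ = (1/2)^(t/t½) = 0.01562 = 1.56%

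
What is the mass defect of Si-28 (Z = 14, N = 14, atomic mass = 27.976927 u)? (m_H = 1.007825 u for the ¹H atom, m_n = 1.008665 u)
Δm = Z·m_H + N·m_n − M = 0.2539 u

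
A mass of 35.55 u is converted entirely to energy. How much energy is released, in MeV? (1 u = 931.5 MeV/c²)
E = mc² = 33110 MeV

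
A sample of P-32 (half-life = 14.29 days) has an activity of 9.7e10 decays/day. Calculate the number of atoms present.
N = A/λ = 2e12 atoms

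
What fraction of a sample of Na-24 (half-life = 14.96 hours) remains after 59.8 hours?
N/N₀ = (1/2)^(t/t½) = 0.06262 = 6.26%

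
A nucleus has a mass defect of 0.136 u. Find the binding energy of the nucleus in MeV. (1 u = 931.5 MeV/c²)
B.E. = Δm × 931.5 = 126.7 MeV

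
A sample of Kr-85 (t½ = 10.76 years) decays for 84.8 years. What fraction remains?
N/N₀ = (1/2)^(t/t½) = 0.004242 = 0.424%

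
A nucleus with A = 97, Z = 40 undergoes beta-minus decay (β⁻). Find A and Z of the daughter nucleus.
Daughter: A = 97, Z = 41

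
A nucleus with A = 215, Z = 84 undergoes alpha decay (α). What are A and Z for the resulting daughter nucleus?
Daughter: A = 211, Z = 82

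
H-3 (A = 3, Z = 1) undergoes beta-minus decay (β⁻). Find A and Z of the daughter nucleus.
Daughter: A = 3, Z = 2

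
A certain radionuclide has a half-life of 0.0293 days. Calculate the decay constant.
λ = ln(2)/t½ = 23.66 day⁻¹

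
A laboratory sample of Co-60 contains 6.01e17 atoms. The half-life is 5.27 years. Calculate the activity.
A = λN = 7.905e16 decays/year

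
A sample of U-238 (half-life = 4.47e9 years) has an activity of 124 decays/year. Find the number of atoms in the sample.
N = A/λ = 7.997e11 atoms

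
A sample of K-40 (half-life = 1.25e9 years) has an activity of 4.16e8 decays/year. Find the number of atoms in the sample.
N = A/λ = 7.502e17 atoms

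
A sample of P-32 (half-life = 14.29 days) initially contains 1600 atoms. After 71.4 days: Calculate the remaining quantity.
N = N₀(1/2)^(t/t½) = 50.12 atoms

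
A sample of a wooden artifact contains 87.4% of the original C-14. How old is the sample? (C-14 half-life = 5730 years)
Age = t½ × log₂(1/ratio) = 1113 years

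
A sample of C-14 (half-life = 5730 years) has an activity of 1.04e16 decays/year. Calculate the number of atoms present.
N = A/λ = 8.597e19 atoms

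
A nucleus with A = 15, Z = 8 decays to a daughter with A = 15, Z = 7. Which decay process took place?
ΔA = 0, ΔZ = -1 ⇒ beta-plus decay (β⁺) or electron capture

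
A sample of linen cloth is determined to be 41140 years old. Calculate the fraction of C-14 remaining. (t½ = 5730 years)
N/N₀ = (1/2)^(t/t½) = 0.006897 = 0.69%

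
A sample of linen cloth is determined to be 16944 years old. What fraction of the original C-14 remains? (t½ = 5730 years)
N/N₀ = (1/2)^(t/t½) = 0.1288 = 12.9%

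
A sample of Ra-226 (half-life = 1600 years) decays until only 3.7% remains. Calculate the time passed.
t = t½ × log₂(N₀/N) = 7610 years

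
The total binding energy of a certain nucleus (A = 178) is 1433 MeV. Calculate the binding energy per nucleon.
B.E./A = 1433/178 = 8.051 MeV/nucleon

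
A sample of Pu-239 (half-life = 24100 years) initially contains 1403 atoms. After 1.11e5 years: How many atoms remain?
N = N₀(1/2)^(t/t½) = 57.62 atoms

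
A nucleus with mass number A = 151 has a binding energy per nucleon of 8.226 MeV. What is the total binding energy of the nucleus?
B.E. = 8.226 × 151 = 1242 MeV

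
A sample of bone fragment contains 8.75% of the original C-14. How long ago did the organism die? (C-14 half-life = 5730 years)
Age = t½ × log₂(1/ratio) = 20140 years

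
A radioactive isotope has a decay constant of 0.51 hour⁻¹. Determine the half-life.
t½ = ln(2)/λ = 1.359 hours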